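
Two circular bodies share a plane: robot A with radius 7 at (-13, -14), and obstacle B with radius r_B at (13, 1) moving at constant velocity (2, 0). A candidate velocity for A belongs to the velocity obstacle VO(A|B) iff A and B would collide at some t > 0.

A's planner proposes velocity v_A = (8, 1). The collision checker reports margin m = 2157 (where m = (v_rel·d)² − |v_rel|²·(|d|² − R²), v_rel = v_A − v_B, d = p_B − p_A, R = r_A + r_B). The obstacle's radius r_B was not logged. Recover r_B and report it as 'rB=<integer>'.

m = 2157
d = (26, 15);  v_rel = (6, 1),  |v_rel|² = 37
v_rel×d = (6)·(15) − (1)·(26) = 64
since m = R²·37 − 64²:  R² = (4096 + 2157) / 37 = 169
R = √169 = 13  ⇒  r_B = 13 − 7 = 6

rB=6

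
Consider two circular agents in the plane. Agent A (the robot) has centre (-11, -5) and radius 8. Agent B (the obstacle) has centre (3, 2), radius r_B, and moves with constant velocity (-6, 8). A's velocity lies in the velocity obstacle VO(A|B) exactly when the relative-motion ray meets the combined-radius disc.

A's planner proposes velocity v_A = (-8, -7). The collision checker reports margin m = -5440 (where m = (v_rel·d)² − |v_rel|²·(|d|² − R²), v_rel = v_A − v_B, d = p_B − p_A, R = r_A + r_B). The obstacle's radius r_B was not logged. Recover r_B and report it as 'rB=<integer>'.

m = -5440
d = (14, 7);  v_rel = (-2, -15),  |v_rel|² = 229
v_rel×d = (-2)·(7) − (-15)·(14) = 196
since m = R²·229 − 196²:  R² = (38416 + -5440) / 229 = 144
R = √144 = 12  ⇒  r_B = 12 − 8 = 4

rB=4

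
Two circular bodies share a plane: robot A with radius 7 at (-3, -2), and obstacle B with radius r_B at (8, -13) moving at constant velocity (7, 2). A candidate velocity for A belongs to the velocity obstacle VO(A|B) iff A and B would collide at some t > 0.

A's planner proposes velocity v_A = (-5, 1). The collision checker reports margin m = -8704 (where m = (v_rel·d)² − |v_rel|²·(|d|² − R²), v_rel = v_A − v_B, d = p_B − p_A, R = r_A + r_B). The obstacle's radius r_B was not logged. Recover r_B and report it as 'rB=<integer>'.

m = -8704
d = (11, -11);  v_rel = (-12, -1),  |v_rel|² = 145
v_rel×d = (-12)·(-11) − (-1)·(11) = 143
since m = R²·145 − 143²:  R² = (20449 + -8704) / 145 = 81
R = √81 = 9  ⇒  r_B = 9 − 7 = 2

rB=2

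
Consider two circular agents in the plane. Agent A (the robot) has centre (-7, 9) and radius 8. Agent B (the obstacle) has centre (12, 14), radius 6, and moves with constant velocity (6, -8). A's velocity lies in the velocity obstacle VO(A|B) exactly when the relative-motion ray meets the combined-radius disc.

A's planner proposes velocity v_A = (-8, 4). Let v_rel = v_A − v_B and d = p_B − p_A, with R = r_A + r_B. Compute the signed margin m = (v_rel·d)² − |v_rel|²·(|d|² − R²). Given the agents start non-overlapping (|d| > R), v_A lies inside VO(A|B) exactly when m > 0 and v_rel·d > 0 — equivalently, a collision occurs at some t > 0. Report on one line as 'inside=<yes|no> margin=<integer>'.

d = (19, 5),  |d|² = 386;  R = 8+6 = 14,  c = 386−14² = 190
v_rel = (-14, 12),  |v_rel|² = 340;  v_rel·d = (-14)·(19) + (12)·(5) = -206
340·t² + 412·t + 190 = 0  ⇒  m = (-206)² − 340·190 = -22164
m = -22164 < 0,  v_rel·d = -206 < 0  ⇒  outside

inside=no margin=-22164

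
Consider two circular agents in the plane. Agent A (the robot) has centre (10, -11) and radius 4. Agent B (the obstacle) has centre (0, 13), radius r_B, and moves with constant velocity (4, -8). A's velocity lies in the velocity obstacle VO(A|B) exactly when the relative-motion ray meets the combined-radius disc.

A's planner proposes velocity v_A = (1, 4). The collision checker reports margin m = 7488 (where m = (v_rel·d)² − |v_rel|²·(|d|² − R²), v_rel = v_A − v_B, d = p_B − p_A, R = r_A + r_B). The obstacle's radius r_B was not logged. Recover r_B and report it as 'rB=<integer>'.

m = 7488
d = (-10, 24);  v_rel = (-3, 12),  |v_rel|² = 153
v_rel×d = (-3)·(24) − (12)·(-10) = 48
since m = R²·153 − 48²:  R² = (2304 + 7488) / 153 = 64
R = √64 = 8  ⇒  r_B = 8 − 4 = 4

rB=4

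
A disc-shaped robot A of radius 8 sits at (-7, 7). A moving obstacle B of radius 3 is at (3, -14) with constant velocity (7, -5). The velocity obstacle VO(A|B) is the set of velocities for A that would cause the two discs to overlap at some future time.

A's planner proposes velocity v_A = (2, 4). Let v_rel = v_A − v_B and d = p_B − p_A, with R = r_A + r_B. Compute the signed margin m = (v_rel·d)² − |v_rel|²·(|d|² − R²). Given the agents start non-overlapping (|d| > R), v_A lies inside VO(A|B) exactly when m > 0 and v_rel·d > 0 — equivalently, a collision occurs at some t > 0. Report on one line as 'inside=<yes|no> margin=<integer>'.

d = (10, -21),  |d|² = 541;  R = 8+3 = 11,  c = 541−11² = 420
v_rel = (-5, 9),  |v_rel|² = 106;  v_rel·d = (-5)·(10) + (9)·(-21) = -239
106·t² + 478·t + 420 = 0  ⇒  m = (-239)² − 106·420 = 12601
m = 12601 > 0,  v_rel·d = -239 < 0  ⇒  outside

inside=no margin=12601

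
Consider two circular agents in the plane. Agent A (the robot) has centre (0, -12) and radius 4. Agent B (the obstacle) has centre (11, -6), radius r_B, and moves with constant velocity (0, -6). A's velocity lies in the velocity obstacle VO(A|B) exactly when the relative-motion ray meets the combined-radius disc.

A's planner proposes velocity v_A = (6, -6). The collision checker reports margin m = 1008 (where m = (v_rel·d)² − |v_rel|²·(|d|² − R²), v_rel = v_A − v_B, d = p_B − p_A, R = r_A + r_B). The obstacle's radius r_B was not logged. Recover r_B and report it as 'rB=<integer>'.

m = 1008
d = (11, 6);  v_rel = (6, 0),  |v_rel|² = 36
v_rel×d = (6)·(6) − (0)·(11) = 36
since m = R²·36 − 36²:  R² = (1296 + 1008) / 36 = 64
R = √64 = 8  ⇒  r_B = 8 − 4 = 4

rB=4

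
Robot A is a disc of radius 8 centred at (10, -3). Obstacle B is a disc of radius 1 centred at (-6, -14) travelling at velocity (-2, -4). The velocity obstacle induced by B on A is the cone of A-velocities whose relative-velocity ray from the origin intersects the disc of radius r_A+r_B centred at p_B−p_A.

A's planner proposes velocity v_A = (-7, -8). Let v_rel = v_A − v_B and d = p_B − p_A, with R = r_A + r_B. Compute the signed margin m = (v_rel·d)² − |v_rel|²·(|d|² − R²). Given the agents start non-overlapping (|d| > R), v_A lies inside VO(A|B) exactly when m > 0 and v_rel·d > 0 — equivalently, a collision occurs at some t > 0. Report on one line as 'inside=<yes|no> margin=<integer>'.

d = (-16, -11),  |d|² = 377;  R = 8+1 = 9,  c = 377−9² = 296
v_rel = (-5, -4),  |v_rel|² = 41;  v_rel·d = (-5)·(-16) + (-4)·(-11) = 124
41·t² − 248·t + 296 = 0  ⇒  m = 124² − 41·296 = 3240
m = 3240 > 0,  v_rel·d = 124 > 0  ⇒  inside

inside=yes margin=3240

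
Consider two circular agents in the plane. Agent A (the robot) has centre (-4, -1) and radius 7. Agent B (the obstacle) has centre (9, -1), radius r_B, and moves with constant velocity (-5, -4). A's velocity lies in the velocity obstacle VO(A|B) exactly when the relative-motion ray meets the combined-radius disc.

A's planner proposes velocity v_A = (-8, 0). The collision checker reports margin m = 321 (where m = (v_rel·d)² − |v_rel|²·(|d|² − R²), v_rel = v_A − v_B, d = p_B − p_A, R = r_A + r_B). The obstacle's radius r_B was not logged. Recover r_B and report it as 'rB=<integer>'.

m = 321
d = (13, 0);  v_rel = (-3, 4),  |v_rel|² = 25
v_rel×d = (-3)·(0) − (4)·(13) = -52
since m = R²·25 − (-52)²:  R² = (2704 + 321) / 25 = 121
R = √121 = 11  ⇒  r_B = 11 − 7 = 4

rB=4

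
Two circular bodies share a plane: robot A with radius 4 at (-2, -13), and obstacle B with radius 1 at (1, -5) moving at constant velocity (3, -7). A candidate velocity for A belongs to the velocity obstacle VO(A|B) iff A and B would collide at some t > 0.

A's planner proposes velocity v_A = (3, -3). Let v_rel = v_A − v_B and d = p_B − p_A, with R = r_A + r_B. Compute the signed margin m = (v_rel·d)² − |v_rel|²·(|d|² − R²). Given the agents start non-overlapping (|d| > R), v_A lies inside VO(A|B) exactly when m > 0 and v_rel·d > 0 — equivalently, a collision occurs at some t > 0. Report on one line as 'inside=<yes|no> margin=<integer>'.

d = (3, 8),  |d|² = 73;  R = 4+1 = 5,  c = 73−5² = 48
v_rel = (0, 4),  |v_rel|² = 16;  v_rel·d = (0)·(3) + (4)·(8) = 32
16·t² − 64·t + 48 = 0  ⇒  m = 32² − 16·48 = 256
m = 256 > 0,  v_rel·d = 32 > 0  ⇒  inside

inside=yes margin=256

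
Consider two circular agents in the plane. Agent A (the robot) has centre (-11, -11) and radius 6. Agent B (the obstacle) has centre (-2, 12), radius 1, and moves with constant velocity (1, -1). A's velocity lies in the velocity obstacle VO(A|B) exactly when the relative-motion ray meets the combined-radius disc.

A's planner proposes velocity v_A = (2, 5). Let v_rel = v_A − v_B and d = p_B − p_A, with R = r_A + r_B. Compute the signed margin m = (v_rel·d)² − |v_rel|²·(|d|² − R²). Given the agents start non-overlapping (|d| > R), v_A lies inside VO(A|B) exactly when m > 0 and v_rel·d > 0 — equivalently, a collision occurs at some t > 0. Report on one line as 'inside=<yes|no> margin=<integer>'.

d = (9, 23),  |d|² = 610;  R = 6+1 = 7,  c = 610−7² = 561
v_rel = (1, 6),  |v_rel|² = 37;  v_rel·d = (1)·(9) + (6)·(23) = 147
37·t² − 294·t + 561 = 0  ⇒  m = 147² − 37·561 = 852
m = 852 > 0,  v_rel·d = 147 > 0  ⇒  inside

inside=yes margin=852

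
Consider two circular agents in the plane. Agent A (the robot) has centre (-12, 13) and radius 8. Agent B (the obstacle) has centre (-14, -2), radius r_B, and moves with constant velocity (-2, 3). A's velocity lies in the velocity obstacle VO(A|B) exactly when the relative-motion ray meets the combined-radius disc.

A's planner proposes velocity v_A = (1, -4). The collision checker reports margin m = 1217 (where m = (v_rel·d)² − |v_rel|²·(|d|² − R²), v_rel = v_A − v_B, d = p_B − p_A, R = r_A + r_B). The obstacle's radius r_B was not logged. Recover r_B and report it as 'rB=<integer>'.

m = 1217
d = (-2, -15);  v_rel = (3, -7),  |v_rel|² = 58
v_rel×d = (3)·(-15) − (-7)·(-2) = -59
since m = R²·58 − (-59)²:  R² = (3481 + 1217) / 58 = 81
R = √81 = 9  ⇒  r_B = 9 − 8 = 1

rB=1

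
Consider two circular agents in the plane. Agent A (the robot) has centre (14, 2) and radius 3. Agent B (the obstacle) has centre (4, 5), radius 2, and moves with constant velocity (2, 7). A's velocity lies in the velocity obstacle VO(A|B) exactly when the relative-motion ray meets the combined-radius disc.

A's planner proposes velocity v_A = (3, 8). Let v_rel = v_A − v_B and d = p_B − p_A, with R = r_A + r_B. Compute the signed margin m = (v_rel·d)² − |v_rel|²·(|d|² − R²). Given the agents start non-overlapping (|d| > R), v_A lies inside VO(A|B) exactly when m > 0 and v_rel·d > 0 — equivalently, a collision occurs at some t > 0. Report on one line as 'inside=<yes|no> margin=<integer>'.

d = (-10, 3),  |d|² = 109;  R = 3+2 = 5,  c = 109−5² = 84
v_rel = (1, 1),  |v_rel|² = 2;  v_rel·d = (1)·(-10) + (1)·(3) = -7
2·t² + 14·t + 84 = 0  ⇒  m = (-7)² − 2·84 = -119
m = -119 < 0,  v_rel·d = -7 < 0  ⇒  outside

inside=no margin=-119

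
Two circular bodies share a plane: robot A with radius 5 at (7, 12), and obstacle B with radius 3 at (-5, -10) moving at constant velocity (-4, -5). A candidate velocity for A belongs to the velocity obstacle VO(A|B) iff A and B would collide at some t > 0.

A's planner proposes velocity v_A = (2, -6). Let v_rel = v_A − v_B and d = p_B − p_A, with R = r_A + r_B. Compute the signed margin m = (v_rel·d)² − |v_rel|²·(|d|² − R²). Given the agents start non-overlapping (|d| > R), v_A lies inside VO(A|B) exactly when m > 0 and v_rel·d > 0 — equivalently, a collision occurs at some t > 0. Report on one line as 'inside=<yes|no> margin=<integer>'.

d = (-12, -22),  |d|² = 628;  R = 5+3 = 8,  c = 628−8² = 564
v_rel = (6, -1),  |v_rel|² = 37;  v_rel·d = (6)·(-12) + (-1)·(-22) = -50
37·t² + 100·t + 564 = 0  ⇒  m = (-50)² − 37·564 = -18368
m = -18368 < 0,  v_rel·d = -50 < 0  ⇒  outside

inside=no margin=-18368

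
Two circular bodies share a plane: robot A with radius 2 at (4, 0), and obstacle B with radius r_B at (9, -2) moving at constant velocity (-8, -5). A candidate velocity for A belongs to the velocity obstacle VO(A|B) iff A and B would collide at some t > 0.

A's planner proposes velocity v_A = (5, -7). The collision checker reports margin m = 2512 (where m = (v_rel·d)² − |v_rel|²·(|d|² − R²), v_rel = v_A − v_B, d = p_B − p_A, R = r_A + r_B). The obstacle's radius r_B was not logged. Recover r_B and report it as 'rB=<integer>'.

m = 2512
d = (5, -2);  v_rel = (13, -2),  |v_rel|² = 173
v_rel×d = (13)·(-2) − (-2)·(5) = -16
since m = R²·173 − (-16)²:  R² = (256 + 2512) / 173 = 16
R = √16 = 4  ⇒  r_B = 4 − 2 = 2

rB=2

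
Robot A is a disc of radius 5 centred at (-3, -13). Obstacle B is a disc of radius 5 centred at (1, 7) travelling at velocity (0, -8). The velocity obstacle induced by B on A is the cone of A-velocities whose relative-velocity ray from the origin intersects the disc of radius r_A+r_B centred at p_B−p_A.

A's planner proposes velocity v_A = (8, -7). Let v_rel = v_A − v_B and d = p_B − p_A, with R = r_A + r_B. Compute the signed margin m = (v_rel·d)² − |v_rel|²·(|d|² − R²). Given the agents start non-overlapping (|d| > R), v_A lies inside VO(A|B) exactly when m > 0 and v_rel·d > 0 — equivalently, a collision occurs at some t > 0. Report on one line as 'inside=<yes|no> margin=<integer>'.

d = (4, 20),  |d|² = 416;  R = 5+5 = 10,  c = 416−10² = 316
v_rel = (8, 1),  |v_rel|² = 65;  v_rel·d = (8)·(4) + (1)·(20) = 52
65·t² − 104·t + 316 = 0  ⇒  m = 52² − 65·316 = -17836
m = -17836 < 0,  v_rel·d = 52 > 0  ⇒  outside

inside=no margin=-17836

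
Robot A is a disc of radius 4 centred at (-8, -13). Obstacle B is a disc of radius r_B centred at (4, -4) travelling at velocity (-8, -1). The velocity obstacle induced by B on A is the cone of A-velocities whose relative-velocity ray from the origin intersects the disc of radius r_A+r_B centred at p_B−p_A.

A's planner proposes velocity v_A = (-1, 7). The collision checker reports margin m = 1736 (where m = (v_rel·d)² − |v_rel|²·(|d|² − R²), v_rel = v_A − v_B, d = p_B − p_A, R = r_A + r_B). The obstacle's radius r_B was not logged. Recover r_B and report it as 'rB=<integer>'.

m = 1736
d = (12, 9);  v_rel = (7, 8),  |v_rel|² = 113
v_rel×d = (7)·(9) − (8)·(12) = -33
since m = R²·113 − (-33)²:  R² = (1089 + 1736) / 113 = 25
R = √25 = 5  ⇒  r_B = 5 − 4 = 1

rB=1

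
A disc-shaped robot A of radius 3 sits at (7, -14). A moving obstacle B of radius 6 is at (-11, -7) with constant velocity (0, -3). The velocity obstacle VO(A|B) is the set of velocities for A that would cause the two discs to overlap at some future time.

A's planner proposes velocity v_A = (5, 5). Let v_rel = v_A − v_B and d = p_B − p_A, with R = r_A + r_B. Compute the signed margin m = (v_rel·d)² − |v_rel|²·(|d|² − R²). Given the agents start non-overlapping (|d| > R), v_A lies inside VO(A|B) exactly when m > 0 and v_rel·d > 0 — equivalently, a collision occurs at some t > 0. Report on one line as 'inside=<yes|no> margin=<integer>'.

d = (-18, 7),  |d|² = 373;  R = 3+6 = 9,  c = 373−9² = 292
v_rel = (5, 8),  |v_rel|² = 89;  v_rel·d = (5)·(-18) + (8)·(7) = -34
89·t² + 68·t + 292 = 0  ⇒  m = (-34)² − 89·292 = -24832
m = -24832 < 0,  v_rel·d = -34 < 0  ⇒  outside

inside=no margin=-24832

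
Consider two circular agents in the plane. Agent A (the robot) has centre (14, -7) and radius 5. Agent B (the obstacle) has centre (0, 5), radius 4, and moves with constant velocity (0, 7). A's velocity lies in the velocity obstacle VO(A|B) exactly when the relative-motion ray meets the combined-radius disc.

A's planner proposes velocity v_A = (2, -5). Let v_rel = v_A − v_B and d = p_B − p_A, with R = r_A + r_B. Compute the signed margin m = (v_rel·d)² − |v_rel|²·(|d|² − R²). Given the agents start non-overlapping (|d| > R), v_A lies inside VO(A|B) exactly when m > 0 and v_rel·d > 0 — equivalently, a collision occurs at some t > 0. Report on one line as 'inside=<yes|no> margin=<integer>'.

d = (-14, 12),  |d|² = 340;  R = 5+4 = 9,  c = 340−9² = 259
v_rel = (2, -12),  |v_rel|² = 148;  v_rel·d = (2)·(-14) + (-12)·(12) = -172
148·t² + 344·t + 259 = 0  ⇒  m = (-172)² − 148·259 = -8748
m = -8748 < 0,  v_rel·d = -172 < 0  ⇒  outside

inside=no margin=-8748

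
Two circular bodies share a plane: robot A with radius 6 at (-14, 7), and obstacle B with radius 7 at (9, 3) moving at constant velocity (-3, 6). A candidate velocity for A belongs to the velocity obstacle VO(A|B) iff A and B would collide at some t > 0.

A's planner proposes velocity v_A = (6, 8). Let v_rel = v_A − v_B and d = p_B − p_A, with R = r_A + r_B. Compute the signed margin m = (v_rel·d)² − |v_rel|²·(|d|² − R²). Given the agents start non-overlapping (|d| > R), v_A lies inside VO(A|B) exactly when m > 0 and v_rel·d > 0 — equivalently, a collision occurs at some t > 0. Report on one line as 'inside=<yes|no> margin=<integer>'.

d = (23, -4),  |d|² = 545;  R = 6+7 = 13,  c = 545−13² = 376
v_rel = (9, 2),  |v_rel|² = 85;  v_rel·d = (9)·(23) + (2)·(-4) = 199
85·t² − 398·t + 376 = 0  ⇒  m = 199² − 85·376 = 7641
m = 7641 > 0,  v_rel·d = 199 > 0  ⇒  inside

inside=yes margin=7641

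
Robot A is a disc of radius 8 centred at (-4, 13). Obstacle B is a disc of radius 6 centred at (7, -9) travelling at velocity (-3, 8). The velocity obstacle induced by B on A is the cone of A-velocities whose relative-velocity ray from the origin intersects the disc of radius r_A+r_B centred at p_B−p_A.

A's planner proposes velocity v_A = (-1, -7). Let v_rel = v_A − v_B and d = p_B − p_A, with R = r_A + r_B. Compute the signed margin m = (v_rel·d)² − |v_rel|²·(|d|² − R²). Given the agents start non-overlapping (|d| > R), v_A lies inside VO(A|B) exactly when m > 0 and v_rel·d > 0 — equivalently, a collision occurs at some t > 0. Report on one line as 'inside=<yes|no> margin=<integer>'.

d = (11, -22),  |d|² = 605;  R = 8+6 = 14,  c = 605−14² = 409
v_rel = (2, -15),  |v_rel|² = 229;  v_rel·d = (2)·(11) + (-15)·(-22) = 352
229·t² − 704·t + 409 = 0  ⇒  m = 352² − 229·409 = 30243
m = 30243 > 0,  v_rel·d = 352 > 0  ⇒  inside

inside=yes margin=30243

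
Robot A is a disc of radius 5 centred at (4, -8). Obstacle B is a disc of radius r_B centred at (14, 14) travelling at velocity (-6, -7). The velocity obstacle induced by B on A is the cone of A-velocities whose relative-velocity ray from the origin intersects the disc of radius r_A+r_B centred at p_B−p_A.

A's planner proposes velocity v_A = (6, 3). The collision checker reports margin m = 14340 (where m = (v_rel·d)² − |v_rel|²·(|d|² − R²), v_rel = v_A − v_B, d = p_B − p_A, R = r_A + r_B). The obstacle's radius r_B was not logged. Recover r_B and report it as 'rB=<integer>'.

m = 14340
d = (10, 22);  v_rel = (12, 10),  |v_rel|² = 244
v_rel×d = (12)·(22) − (10)·(10) = 164
since m = R²·244 − 164²:  R² = (26896 + 14340) / 244 = 169
R = √169 = 13  ⇒  r_B = 13 − 5 = 8

rB=8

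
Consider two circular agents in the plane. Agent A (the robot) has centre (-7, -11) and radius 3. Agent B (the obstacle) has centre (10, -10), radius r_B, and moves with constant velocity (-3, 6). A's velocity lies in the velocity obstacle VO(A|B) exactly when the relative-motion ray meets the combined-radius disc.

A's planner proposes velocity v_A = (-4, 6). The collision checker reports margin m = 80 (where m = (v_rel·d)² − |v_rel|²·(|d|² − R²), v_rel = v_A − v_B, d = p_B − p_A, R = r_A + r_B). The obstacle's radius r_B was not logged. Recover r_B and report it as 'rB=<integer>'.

m = 80
d = (17, 1);  v_rel = (-1, 0),  |v_rel|² = 1
v_rel×d = (-1)·(1) − (0)·(17) = -1
since m = R²·1 − (-1)²:  R² = (1 + 80) / 1 = 81
R = √81 = 9  ⇒  r_B = 9 − 3 = 6

rB=6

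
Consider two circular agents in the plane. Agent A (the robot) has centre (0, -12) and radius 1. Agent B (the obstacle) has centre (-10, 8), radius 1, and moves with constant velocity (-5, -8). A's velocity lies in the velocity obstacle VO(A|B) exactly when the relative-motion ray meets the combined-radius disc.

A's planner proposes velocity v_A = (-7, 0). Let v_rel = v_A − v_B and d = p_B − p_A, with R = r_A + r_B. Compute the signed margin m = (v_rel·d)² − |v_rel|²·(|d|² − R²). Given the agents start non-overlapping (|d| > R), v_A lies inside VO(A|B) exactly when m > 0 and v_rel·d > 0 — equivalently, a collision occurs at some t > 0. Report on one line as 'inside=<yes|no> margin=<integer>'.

d = (-10, 20),  |d|² = 500;  R = 1+1 = 2,  c = 500−2² = 496
v_rel = (-2, 8),  |v_rel|² = 68;  v_rel·d = (-2)·(-10) + (8)·(20) = 180
68·t² − 360·t + 496 = 0  ⇒  m = 180² − 68·496 = -1328
m = -1328 < 0,  v_rel·d = 180 > 0  ⇒  outside

inside=no margin=-1328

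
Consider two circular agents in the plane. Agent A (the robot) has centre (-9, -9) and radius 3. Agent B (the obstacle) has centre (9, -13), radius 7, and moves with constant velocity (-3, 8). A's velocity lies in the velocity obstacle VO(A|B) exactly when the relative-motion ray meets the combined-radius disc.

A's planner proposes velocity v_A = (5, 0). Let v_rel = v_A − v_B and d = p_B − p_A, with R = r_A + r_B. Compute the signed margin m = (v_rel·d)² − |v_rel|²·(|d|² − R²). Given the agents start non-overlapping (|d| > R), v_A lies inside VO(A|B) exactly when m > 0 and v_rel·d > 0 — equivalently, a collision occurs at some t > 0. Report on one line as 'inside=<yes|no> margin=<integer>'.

d = (18, -4),  |d|² = 340;  R = 3+7 = 10,  c = 340−10² = 240
v_rel = (8, -8),  |v_rel|² = 128;  v_rel·d = (8)·(18) + (-8)·(-4) = 176
128·t² − 352·t + 240 = 0  ⇒  m = 176² − 128·240 = 256
m = 256 > 0,  v_rel·d = 176 > 0  ⇒  inside

inside=yes margin=256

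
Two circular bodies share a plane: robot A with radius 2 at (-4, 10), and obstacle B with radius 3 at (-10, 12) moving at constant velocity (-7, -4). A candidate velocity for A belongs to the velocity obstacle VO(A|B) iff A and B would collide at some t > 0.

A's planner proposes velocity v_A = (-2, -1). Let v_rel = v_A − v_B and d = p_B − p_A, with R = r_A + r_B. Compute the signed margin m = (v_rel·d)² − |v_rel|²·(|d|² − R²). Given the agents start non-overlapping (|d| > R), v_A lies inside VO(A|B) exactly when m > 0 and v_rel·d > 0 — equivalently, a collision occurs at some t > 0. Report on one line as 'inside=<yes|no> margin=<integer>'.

d = (-6, 2),  |d|² = 40;  R = 2+3 = 5,  c = 40−5² = 15
v_rel = (5, 3),  |v_rel|² = 34;  v_rel·d = (5)·(-6) + (3)·(2) = -24
34·t² + 48·t + 15 = 0  ⇒  m = (-24)² − 34·15 = 66
m = 66 > 0,  v_rel·d = -24 < 0  ⇒  outside

inside=no margin=66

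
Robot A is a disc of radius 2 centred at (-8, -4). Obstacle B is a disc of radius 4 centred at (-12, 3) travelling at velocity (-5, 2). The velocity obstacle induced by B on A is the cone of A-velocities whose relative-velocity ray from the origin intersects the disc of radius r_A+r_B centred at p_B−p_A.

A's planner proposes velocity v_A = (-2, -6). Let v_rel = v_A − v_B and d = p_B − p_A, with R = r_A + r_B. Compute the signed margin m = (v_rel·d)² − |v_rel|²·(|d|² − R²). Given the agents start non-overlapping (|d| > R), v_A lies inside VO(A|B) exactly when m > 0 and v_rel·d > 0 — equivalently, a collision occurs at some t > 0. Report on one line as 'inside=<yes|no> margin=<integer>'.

d = (-4, 7),  |d|² = 65;  R = 2+4 = 6,  c = 65−6² = 29
v_rel = (3, -8),  |v_rel|² = 73;  v_rel·d = (3)·(-4) + (-8)·(7) = -68
73·t² + 136·t + 29 = 0  ⇒  m = (-68)² − 73·29 = 2507
m = 2507 > 0,  v_rel·d = -68 < 0  ⇒  outside

inside=no margin=2507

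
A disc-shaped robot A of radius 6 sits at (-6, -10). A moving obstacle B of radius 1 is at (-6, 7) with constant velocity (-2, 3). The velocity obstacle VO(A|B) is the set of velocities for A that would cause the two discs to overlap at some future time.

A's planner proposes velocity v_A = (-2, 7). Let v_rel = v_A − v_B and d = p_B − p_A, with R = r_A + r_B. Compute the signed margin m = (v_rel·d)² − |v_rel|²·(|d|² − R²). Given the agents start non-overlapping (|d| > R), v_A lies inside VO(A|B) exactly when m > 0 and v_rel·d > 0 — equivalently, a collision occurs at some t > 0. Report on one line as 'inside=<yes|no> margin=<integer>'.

d = (0, 17),  |d|² = 289;  R = 6+1 = 7,  c = 289−7² = 240
v_rel = (0, 4),  |v_rel|² = 16;  v_rel·d = (0)·(0) + (4)·(17) = 68
16·t² − 136·t + 240 = 0  ⇒  m = 68² − 16·240 = 784
m = 784 > 0,  v_rel·d = 68 > 0  ⇒  inside

inside=yes margin=784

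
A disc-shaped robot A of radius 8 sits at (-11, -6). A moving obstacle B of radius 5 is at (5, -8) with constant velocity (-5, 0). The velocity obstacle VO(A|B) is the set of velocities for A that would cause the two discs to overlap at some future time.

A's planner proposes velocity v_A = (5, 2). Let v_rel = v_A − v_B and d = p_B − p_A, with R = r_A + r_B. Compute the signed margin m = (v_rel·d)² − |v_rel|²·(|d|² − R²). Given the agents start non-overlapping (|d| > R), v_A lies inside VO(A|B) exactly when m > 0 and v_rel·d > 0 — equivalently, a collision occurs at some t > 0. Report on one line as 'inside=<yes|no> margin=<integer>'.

d = (16, -2),  |d|² = 260;  R = 8+5 = 13,  c = 260−13² = 91
v_rel = (10, 2),  |v_rel|² = 104;  v_rel·d = (10)·(16) + (2)·(-2) = 156
104·t² − 312·t + 91 = 0  ⇒  m = 156² − 104·91 = 14872
m = 14872 > 0,  v_rel·d = 156 > 0  ⇒  inside

inside=yes margin=14872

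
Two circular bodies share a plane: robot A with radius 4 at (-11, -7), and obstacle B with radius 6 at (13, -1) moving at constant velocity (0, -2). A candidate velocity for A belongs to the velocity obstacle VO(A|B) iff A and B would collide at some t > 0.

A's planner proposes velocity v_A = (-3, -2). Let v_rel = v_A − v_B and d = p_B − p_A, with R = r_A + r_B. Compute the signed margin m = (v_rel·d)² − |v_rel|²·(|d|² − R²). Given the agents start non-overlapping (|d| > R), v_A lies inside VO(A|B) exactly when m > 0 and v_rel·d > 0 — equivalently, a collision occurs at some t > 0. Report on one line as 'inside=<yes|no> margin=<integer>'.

d = (24, 6),  |d|² = 612;  R = 4+6 = 10,  c = 612−10² = 512
v_rel = (-3, 0),  |v_rel|² = 9;  v_rel·d = (-3)·(24) + (0)·(6) = -72
9·t² + 144·t + 512 = 0  ⇒  m = (-72)² − 9·512 = 576
m = 576 > 0,  v_rel·d = -72 < 0  ⇒  outside

inside=no margin=576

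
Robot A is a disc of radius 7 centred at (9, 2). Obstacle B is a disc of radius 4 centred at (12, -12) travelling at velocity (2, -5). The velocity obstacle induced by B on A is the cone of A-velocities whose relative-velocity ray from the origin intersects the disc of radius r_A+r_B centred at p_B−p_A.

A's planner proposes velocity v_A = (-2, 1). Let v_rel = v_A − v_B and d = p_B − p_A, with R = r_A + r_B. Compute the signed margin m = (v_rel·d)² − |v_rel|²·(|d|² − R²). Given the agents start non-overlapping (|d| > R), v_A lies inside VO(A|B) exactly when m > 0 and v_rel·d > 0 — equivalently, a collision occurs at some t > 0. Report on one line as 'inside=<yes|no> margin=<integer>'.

d = (3, -14),  |d|² = 205;  R = 7+4 = 11,  c = 205−11² = 84
v_rel = (-4, 6),  |v_rel|² = 52;  v_rel·d = (-4)·(3) + (6)·(-14) = -96
52·t² + 192·t + 84 = 0  ⇒  m = (-96)² − 52·84 = 4848
m = 4848 > 0,  v_rel·d = -96 < 0  ⇒  outside

inside=no margin=4848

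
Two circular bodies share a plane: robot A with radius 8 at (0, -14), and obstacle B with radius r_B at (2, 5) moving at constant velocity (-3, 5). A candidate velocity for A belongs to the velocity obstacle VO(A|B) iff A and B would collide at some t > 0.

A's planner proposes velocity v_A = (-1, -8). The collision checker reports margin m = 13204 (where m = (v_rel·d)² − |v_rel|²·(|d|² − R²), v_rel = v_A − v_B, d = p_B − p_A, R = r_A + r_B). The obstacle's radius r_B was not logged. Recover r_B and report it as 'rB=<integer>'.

m = 13204
d = (2, 19);  v_rel = (2, -13),  |v_rel|² = 173
v_rel×d = (2)·(19) − (-13)·(2) = 64
since m = R²·173 − 64²:  R² = (4096 + 13204) / 173 = 100
R = √100 = 10  ⇒  r_B = 10 − 8 = 2

rB=2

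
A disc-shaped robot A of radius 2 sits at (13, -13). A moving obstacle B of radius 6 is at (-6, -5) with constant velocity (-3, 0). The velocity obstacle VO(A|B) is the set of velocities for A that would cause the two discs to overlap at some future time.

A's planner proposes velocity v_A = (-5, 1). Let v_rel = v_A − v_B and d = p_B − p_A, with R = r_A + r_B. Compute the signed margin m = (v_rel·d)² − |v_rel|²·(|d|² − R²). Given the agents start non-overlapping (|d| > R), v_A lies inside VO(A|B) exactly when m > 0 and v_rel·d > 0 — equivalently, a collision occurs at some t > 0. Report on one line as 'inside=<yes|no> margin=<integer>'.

d = (-19, 8),  |d|² = 425;  R = 2+6 = 8,  c = 425−8² = 361
v_rel = (-2, 1),  |v_rel|² = 5;  v_rel·d = (-2)·(-19) + (1)·(8) = 46
5·t² − 92·t + 361 = 0  ⇒  m = 46² − 5·361 = 311
m = 311 > 0,  v_rel·d = 46 > 0  ⇒  inside

inside=yes margin=311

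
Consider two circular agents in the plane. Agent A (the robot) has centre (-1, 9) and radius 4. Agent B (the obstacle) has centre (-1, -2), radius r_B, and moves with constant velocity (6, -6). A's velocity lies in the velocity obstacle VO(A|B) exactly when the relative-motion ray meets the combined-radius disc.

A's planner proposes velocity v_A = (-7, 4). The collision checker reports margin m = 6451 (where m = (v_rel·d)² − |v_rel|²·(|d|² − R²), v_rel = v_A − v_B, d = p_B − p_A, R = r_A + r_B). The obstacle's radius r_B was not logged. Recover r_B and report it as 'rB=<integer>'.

m = 6451
d = (0, -11);  v_rel = (-13, 10),  |v_rel|² = 269
v_rel×d = (-13)·(-11) − (10)·(0) = 143
since m = R²·269 − 143²:  R² = (20449 + 6451) / 269 = 100
R = √100 = 10  ⇒  r_B = 10 − 4 = 6

rB=6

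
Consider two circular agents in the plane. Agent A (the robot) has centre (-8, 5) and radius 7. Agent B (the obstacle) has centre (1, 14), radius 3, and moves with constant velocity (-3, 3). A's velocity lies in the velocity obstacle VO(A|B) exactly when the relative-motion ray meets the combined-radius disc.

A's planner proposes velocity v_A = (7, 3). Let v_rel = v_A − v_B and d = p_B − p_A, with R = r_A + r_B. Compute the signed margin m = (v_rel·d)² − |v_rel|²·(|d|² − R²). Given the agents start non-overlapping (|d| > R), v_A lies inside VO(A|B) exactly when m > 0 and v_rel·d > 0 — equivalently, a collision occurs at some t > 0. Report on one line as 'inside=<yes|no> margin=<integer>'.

d = (9, 9),  |d|² = 162;  R = 7+3 = 10,  c = 162−10² = 62
v_rel = (10, 0),  |v_rel|² = 100;  v_rel·d = (10)·(9) + (0)·(9) = 90
100·t² − 180·t + 62 = 0  ⇒  m = 90² − 100·62 = 1900
m = 1900 > 0,  v_rel·d = 90 > 0  ⇒  inside

inside=yes margin=1900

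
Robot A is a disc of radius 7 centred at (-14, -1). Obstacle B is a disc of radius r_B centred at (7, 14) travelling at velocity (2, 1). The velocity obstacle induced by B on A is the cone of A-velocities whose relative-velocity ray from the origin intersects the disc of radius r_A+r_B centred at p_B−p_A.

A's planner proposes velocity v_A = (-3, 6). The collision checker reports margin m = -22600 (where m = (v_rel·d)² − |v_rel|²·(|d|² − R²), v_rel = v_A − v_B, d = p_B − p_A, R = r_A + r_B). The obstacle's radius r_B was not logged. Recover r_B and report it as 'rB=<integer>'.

m = -22600
d = (21, 15);  v_rel = (-5, 5),  |v_rel|² = 50
v_rel×d = (-5)·(15) − (5)·(21) = -180
since m = R²·50 − (-180)²:  R² = (32400 + -22600) / 50 = 196
R = √196 = 14  ⇒  r_B = 14 − 7 = 7

rB=7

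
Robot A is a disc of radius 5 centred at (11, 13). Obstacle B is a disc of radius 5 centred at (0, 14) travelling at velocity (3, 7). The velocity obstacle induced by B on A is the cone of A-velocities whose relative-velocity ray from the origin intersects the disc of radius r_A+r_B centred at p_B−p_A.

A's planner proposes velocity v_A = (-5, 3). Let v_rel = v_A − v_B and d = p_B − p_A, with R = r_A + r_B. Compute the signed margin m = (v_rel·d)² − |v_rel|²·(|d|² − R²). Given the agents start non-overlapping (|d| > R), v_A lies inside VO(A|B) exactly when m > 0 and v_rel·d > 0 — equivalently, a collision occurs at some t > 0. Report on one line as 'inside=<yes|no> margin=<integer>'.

d = (-11, 1),  |d|² = 122;  R = 5+5 = 10,  c = 122−10² = 22
v_rel = (-8, -4),  |v_rel|² = 80;  v_rel·d = (-8)·(-11) + (-4)·(1) = 84
80·t² − 168·t + 22 = 0  ⇒  m = 84² − 80·22 = 5296
m = 5296 > 0,  v_rel·d = 84 > 0  ⇒  inside

inside=yes margin=5296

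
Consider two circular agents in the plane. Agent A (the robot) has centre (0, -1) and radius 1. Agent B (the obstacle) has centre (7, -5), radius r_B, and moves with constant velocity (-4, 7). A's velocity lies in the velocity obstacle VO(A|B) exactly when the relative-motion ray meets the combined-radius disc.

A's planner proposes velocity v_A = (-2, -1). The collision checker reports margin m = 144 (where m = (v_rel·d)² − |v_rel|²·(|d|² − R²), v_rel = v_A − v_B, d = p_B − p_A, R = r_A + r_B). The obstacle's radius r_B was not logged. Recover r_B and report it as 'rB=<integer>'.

m = 144
d = (7, -4);  v_rel = (2, -8),  |v_rel|² = 68
v_rel×d = (2)·(-4) − (-8)·(7) = 48
since m = R²·68 − 48²:  R² = (2304 + 144) / 68 = 36
R = √36 = 6  ⇒  r_B = 6 − 1 = 5

rB=5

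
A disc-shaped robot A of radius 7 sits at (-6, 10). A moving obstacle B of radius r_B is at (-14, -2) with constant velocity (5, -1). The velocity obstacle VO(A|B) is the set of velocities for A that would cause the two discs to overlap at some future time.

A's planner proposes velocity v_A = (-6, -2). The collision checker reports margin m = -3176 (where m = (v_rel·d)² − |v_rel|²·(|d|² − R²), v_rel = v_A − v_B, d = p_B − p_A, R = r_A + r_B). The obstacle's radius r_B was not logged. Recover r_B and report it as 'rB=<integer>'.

m = -3176
d = (-8, -12);  v_rel = (-11, -1),  |v_rel|² = 122
v_rel×d = (-11)·(-12) − (-1)·(-8) = 124
since m = R²·122 − 124²:  R² = (15376 + -3176) / 122 = 100
R = √100 = 10  ⇒  r_B = 10 − 7 = 3

rB=3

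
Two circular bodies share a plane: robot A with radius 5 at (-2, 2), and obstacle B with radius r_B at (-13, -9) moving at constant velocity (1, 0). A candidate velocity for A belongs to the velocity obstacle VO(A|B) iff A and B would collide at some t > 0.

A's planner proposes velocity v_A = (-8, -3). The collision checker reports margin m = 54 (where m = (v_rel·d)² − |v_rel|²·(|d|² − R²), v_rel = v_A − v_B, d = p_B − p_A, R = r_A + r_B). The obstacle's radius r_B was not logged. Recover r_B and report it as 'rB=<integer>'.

m = 54
d = (-11, -11);  v_rel = (-9, -3),  |v_rel|² = 90
v_rel×d = (-9)·(-11) − (-3)·(-11) = 66
since m = R²·90 − 66²:  R² = (4356 + 54) / 90 = 49
R = √49 = 7  ⇒  r_B = 7 − 5 = 2

rB=2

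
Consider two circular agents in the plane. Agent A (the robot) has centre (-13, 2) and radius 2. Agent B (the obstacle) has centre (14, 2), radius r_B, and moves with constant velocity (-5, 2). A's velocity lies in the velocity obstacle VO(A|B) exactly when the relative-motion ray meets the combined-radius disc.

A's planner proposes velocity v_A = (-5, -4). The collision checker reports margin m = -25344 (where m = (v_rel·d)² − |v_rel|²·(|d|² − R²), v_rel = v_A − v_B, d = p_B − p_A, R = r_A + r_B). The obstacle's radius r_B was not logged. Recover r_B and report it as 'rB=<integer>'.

m = -25344
d = (27, 0);  v_rel = (0, -6),  |v_rel|² = 36
v_rel×d = (0)·(0) − (-6)·(27) = 162
since m = R²·36 − 162²:  R² = (26244 + -25344) / 36 = 25
R = √25 = 5  ⇒  r_B = 5 − 2 = 3

rB=3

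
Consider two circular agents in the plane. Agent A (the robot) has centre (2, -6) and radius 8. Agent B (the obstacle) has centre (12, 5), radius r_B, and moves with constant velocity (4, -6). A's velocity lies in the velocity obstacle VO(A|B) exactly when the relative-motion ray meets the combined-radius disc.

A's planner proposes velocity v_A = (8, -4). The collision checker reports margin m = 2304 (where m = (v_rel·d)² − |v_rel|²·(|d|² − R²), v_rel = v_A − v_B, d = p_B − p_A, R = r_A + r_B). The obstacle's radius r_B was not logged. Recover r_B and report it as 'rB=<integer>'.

m = 2304
d = (10, 11);  v_rel = (4, 2),  |v_rel|² = 20
v_rel×d = (4)·(11) − (2)·(10) = 24
since m = R²·20 − 24²:  R² = (576 + 2304) / 20 = 144
R = √144 = 12  ⇒  r_B = 12 − 8 = 4

rB=4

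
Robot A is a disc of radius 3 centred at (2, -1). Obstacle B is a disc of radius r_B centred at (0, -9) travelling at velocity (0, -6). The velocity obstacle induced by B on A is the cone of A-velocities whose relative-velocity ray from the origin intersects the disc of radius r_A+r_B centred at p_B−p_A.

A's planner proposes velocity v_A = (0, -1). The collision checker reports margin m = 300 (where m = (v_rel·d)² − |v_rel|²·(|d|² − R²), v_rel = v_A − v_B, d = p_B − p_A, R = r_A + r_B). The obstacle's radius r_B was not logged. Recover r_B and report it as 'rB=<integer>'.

m = 300
d = (-2, -8);  v_rel = (0, 5),  |v_rel|² = 25
v_rel×d = (0)·(-8) − (5)·(-2) = 10
since m = R²·25 − 10²:  R² = (100 + 300) / 25 = 16
R = √16 = 4  ⇒  r_B = 4 − 3 = 1

rB=1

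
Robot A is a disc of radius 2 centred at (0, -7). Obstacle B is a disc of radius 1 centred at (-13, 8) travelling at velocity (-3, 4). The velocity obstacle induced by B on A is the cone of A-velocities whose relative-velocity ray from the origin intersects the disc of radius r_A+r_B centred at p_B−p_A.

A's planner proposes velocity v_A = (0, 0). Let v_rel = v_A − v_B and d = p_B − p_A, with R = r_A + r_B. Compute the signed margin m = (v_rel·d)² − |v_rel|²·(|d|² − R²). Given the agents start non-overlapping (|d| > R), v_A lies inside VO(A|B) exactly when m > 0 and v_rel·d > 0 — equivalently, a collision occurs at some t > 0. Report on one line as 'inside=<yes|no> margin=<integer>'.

d = (-13, 15),  |d|² = 394;  R = 2+1 = 3,  c = 394−3² = 385
v_rel = (3, -4),  |v_rel|² = 25;  v_rel·d = (3)·(-13) + (-4)·(15) = -99
25·t² + 198·t + 385 = 0  ⇒  m = (-99)² − 25·385 = 176
m = 176 > 0,  v_rel·d = -99 < 0  ⇒  outside

inside=no margin=176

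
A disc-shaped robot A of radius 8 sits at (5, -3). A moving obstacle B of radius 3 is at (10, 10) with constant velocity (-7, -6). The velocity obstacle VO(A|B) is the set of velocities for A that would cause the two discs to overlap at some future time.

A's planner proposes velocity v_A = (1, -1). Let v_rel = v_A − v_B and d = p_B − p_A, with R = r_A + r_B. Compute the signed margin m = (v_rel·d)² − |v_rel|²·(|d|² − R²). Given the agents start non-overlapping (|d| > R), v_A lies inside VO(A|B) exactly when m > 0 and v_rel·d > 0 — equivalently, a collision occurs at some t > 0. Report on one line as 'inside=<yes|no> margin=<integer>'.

d = (5, 13),  |d|² = 194;  R = 8+3 = 11,  c = 194−11² = 73
v_rel = (8, 5),  |v_rel|² = 89;  v_rel·d = (8)·(5) + (5)·(13) = 105
89·t² − 210·t + 73 = 0  ⇒  m = 105² − 89·73 = 4528
m = 4528 > 0,  v_rel·d = 105 > 0  ⇒  inside

inside=yes margin=4528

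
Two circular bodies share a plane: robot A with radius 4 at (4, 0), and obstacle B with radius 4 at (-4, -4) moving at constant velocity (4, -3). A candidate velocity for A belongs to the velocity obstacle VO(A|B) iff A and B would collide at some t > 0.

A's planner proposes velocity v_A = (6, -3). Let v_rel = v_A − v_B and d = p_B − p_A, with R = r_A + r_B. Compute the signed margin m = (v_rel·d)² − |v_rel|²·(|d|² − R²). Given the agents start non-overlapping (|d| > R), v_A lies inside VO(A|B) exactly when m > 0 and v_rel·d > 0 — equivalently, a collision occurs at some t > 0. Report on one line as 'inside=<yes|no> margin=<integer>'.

d = (-8, -4),  |d|² = 80;  R = 4+4 = 8,  c = 80−8² = 16
v_rel = (2, 0),  |v_rel|² = 4;  v_rel·d = (2)·(-8) + (0)·(-4) = -16
4·t² + 32·t + 16 = 0  ⇒  m = (-16)² − 4·16 = 192
m = 192 > 0,  v_rel·d = -16 < 0  ⇒  outside

inside=no margin=192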